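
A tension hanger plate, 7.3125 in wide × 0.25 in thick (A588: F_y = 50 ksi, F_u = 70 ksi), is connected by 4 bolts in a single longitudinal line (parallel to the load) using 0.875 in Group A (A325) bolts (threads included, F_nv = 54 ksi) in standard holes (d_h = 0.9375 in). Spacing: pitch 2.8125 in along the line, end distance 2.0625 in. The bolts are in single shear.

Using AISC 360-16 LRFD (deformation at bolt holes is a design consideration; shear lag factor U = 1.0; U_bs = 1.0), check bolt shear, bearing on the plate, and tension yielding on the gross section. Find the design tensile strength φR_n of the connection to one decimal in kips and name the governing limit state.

Bolt shear: A_b = π(0.875)²/4 = 0.60132 in². φR_n = 0.75 × 54 × 0.60132 × 4 × 1 = 97.4 kips.
Bearing (0.25 in plate, F_u = 70 ksi): end bolts L_c = 2.0625 − 0.9375/2 = 1.59375, R_n = min(1.2×1.59375×0.25×70, 2.4×0.875×0.25×70) = 33.469 kips/bolt; interior L_c = 2.8125 − 0.9375 = 1.875, R_n = 36.75 kips/bolt. φR_n = 0.75 × (1×33.469 + 3×36.75) = 107.8 kips.
Tension yield (gross): A_g = 7.3125×0.25 = 1.8281 in². φR_n = 0.90 × 50 × 1.8281 = 82.3 kips.
Governing: min(97.4, 107.8, 82.3) = 82.3 kips → gross-section yield.

82.3 kips (gross-section yield governs)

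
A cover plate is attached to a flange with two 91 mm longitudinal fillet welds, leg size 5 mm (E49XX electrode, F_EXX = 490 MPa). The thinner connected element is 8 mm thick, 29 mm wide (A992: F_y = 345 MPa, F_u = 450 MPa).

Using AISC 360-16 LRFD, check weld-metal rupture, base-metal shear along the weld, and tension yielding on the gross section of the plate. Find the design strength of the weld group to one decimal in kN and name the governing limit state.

72.0 kN (gross-section yield governs)

Weld metal: throat = 0.707×5 = 3.535 mm, L = 2×91 = 182 mm. φR_n = 0.75 × 0.6 × 490 × 3.535 × 182 = 141.9 kN.
Base metal shear (8 mm plate): yield φR_n = 1.0×0.6×345×8×182 = 301.4 kN; rupture φR_n = 0.75×0.6×450×8×182 = 294.8 kN; take 294.8 kN (rupture).
Tension yield (gross): A_g = 29×8 = 232 mm². φR_n = 0.90 × 345 × 232 = 72.0 kN.
Governing: min(141.9, 294.8, 72.0) = 72.0 kN → gross-section yield.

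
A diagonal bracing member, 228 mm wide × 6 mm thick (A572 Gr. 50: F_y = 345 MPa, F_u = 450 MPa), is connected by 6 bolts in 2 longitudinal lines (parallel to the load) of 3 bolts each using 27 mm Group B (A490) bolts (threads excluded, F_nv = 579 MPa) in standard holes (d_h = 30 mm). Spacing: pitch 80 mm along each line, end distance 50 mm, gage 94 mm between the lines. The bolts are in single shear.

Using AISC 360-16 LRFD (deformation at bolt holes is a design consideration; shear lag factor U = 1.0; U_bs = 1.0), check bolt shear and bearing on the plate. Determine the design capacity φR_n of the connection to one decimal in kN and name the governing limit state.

656.1 kN (bearing governs)

Bolt shear: A_b = π(27)²/4 = 572.56 mm². φR_n = 0.75 × 579 × 572.56 × 6 × 1 = 1491.8 kN.
Bearing (6 mm plate, F_u = 450 MPa): end bolts L_c = 50 − 30/2 = 35, R_n = min(1.2×35×6×450, 2.4×27×6×450) = 113.4 kN/bolt; interior L_c = 80 − 30 = 50, R_n = 162 kN/bolt. φR_n = 0.75 × (2×113.4 + 4×162) = 656.1 kN.
Governing: min(1491.8, 656.1) = 656.1 kN → bearing.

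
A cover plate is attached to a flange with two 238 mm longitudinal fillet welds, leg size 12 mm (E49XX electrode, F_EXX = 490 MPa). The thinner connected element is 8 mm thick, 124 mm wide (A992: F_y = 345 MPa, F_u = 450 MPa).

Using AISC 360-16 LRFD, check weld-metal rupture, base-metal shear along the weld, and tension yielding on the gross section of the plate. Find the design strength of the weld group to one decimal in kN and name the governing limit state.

308.0 kN (gross-section yield governs)

Weld metal: throat = 0.707×12 = 8.484 mm, L = 2×238 = 476 mm. φR_n = 0.75 × 0.6 × 490 × 8.484 × 476 = 890.5 kN.
Base metal shear (8 mm plate): yield φR_n = 1.0×0.6×345×8×476 = 788.3 kN; rupture φR_n = 0.75×0.6×450×8×476 = 771.1 kN; take 771.1 kN (rupture).
Tension yield (gross): A_g = 124×8 = 992 mm². φR_n = 0.90 × 345 × 992 = 308.0 kN.
Governing: min(890.5, 771.1, 308.0) = 308.0 kN → gross-section yield.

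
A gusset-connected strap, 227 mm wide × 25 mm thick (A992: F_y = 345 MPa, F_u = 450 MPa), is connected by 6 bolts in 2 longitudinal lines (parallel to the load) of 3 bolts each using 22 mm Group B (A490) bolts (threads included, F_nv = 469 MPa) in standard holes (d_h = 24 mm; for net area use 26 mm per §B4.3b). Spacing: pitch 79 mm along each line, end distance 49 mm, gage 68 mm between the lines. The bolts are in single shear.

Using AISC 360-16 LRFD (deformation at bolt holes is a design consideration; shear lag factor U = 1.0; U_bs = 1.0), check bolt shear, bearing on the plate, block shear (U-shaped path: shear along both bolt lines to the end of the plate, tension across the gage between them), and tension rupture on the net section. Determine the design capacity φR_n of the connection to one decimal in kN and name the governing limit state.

802.3 kN (bolt shear governs)

Bolt shear: A_b = π(22)²/4 = 380.13 mm². φR_n = 0.75 × 469 × 380.13 × 6 × 1 = 802.3 kN.
Bearing (25 mm plate, F_u = 450 MPa): end bolts L_c = 49 − 24/2 = 37, R_n = min(1.2×37×25×450, 2.4×22×25×450) = 499.5 kN/bolt; interior L_c = 79 − 24 = 55, R_n = 594 kN/bolt. φR_n = 0.75 × (2×499.5 + 4×594) = 2531.3 kN.
Block shear: shear path 2×[49+2×79] = 2×207 mm, A_gv = 10350, A_nv = 2×(207 − 2.5×26)×25 = 7100 mm²; tension across gage: (68 − 1×26)×25 = 1050 mm². R_n = min(0.6×450×7100, 0.6×345×10350) + 1.0×450×1050 = min(1917, 2142.5) + 472.5 = 2389.5 kN. φR_n = 0.75 × 2389.5 = 1792.1 kN.
Tension rupture (net): A_n = (227 − 2×26)×25 = 4375 mm² (U = 1.0, A_e = A_n). φR_n = 0.75 × 450 × 4375 = 1476.6 kN.
Governing: min(802.3, 2531.3, 1792.1, 1476.6) = 802.3 kN → bolt shear.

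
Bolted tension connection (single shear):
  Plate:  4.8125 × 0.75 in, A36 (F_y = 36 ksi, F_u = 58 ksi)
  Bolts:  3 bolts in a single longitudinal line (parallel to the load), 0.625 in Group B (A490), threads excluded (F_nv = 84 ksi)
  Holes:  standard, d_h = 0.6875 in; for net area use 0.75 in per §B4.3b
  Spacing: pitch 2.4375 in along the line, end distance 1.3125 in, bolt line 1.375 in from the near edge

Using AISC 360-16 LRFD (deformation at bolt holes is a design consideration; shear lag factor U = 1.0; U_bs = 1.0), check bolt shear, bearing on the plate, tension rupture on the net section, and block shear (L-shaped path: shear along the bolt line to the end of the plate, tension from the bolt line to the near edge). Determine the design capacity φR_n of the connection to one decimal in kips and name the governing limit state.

58.0 kips (bolt shear governs)

Bolt shear: A_b = π(0.625)²/4 = 0.3068 in². φR_n = 0.75 × 84 × 0.3068 × 3 × 1 = 58.0 kips.
Bearing (0.75 in plate, F_u = 58 ksi): end bolts L_c = 1.3125 − 0.6875/2 = 0.96875, R_n = min(1.2×0.96875×0.75×58, 2.4×0.625×0.75×58) = 50.569 kips/bolt; interior L_c = 2.4375 − 0.6875 = 1.75, R_n = 65.25 kips/bolt. φR_n = 0.75 × (1×50.569 + 2×65.25) = 135.8 kips.
Tension rupture (net): A_n = (4.8125 − 1×0.75)×0.75 = 3.0469 in² (U = 1.0, A_e = A_n). φR_n = 0.75 × 58 × 3.0469 = 132.5 kips.
Block shear: shear path 1×[1.3125+2×2.4375] = 1×6.1875 in, A_gv = 4.6406, A_nv = 1×(6.1875 − 2.5×0.75)×0.75 = 3.2344 in²; tension to near edge: (1.375 − 0.5×0.75)×0.75 = 0.75 in². R_n = min(0.6×58×3.2344, 0.6×36×4.6406) + 1.0×58×0.75 = min(112.56, 100.24) + 43.5 = 143.74 kips. φR_n = 0.75 × 143.74 = 107.8 kips.
Governing: min(58.0, 135.8, 132.5, 107.8) = 58.0 kips → bolt shear.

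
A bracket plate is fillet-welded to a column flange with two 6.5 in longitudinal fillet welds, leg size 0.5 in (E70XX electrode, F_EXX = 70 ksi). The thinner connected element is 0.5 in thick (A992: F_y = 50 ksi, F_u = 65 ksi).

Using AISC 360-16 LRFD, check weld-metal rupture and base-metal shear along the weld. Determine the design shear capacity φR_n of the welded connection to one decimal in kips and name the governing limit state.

144.8 kips (weld metal governs)

Weld metal: throat = 0.707×0.5 = 0.3535 in, L = 2×6.5 = 13 in. φR_n = 0.75 × 0.6 × 70 × 0.3535 × 13 = 144.8 kips.
Base metal shear (0.5 in plate): yield φR_n = 1.0×0.6×50×0.5×13 = 195.0 kips; rupture φR_n = 0.75×0.6×65×0.5×13 = 190.1 kips; take 190.1 kips (rupture).
Governing: min(144.8, 190.1) = 144.8 kips → weld metal.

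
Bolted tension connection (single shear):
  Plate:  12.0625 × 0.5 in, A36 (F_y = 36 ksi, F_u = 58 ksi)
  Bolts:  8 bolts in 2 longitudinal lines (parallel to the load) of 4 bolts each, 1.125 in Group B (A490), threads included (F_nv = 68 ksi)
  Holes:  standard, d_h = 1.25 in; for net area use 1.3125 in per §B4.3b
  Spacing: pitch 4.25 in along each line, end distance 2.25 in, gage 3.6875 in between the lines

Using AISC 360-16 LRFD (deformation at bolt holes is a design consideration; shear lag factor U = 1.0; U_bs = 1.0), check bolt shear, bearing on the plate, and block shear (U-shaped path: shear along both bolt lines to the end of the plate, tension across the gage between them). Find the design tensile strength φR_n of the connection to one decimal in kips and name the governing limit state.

294.7 kips (block shear governs)

Bolt shear: A_b = π(1.125)²/4 = 0.99402 in². φR_n = 0.75 × 68 × 0.99402 × 8 × 1 = 405.6 kips.
Bearing (0.5 in plate, F_u = 58 ksi): end bolts L_c = 2.25 − 1.25/2 = 1.625, R_n = min(1.2×1.625×0.5×58, 2.4×1.125×0.5×58) = 56.55 kips/bolt; interior L_c = 4.25 − 1.25 = 3, R_n = 78.3 kips/bolt. φR_n = 0.75 × (2×56.55 + 6×78.3) = 437.2 kips.
Block shear: shear path 2×[2.25+3×4.25] = 2×15 in, A_gv = 15, A_nv = 2×(15 − 3.5×1.3125)×0.5 = 10.406 in²; tension across gage: (3.6875 − 1×1.3125)×0.5 = 1.1875 in². R_n = min(0.6×58×10.406, 0.6×36×15) + 1.0×58×1.1875 = min(362.13, 324) + 68.875 = 392.88 kips. φR_n = 0.75 × 392.88 = 294.7 kips.
Governing: min(405.6, 437.2, 294.7) = 294.7 kips → block shear.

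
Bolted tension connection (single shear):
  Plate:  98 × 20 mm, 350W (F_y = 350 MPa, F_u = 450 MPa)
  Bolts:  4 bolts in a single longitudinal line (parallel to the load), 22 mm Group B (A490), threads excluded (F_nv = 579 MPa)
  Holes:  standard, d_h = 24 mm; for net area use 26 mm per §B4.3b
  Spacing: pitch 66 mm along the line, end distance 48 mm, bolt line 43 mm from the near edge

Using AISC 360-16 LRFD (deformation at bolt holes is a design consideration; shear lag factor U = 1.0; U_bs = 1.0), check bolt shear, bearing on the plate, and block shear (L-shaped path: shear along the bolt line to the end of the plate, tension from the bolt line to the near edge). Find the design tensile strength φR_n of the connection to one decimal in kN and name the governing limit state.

Bolt shear: A_b = π(22)²/4 = 380.13 mm². φR_n = 0.75 × 579 × 380.13 × 4 × 1 = 660.3 kN.
Bearing (20 mm plate, F_u = 450 MPa): end bolts L_c = 48 − 24/2 = 36, R_n = min(1.2×36×20×450, 2.4×22×20×450) = 388.8 kN/bolt; interior L_c = 66 − 24 = 42, R_n = 453.6 kN/bolt. φR_n = 0.75 × (1×388.8 + 3×453.6) = 1312.2 kN.
Block shear: shear path 1×[48+3×66] = 1×246 mm, A_gv = 4920, A_nv = 1×(246 − 3.5×26)×20 = 3100 mm²; tension to near edge: (43 − 0.5×26)×20 = 600 mm². R_n = min(0.6×450×3100, 0.6×350×4920) + 1.0×450×600 = min(837, 1033.2) + 270 = 1107 kN. φR_n = 0.75 × 1107 = 830.3 kN.
Governing: min(660.3, 1312.2, 830.3) = 660.3 kN → bolt shear.

660.3 kN (bolt shear governs)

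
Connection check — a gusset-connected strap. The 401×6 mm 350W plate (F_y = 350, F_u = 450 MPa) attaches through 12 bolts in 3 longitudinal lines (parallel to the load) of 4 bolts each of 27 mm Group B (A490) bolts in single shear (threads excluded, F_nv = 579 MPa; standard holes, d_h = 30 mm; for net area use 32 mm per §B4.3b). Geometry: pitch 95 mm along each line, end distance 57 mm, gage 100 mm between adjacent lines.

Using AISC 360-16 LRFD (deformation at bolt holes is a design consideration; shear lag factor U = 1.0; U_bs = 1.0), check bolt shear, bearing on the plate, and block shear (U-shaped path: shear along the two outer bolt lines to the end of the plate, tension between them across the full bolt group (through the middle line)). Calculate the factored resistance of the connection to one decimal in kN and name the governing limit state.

Bolt shear: A_b = π(27)²/4 = 572.56 mm². φR_n = 0.75 × 579 × 572.56 × 12 × 1 = 2983.6 kN.
Bearing (6 mm plate, F_u = 450 MPa): end bolts L_c = 57 − 30/2 = 42, R_n = min(1.2×42×6×450, 2.4×27×6×450) = 136.08 kN/bolt; interior L_c = 95 − 30 = 65, R_n = 174.96 kN/bolt. φR_n = 0.75 × (3×136.08 + 9×174.96) = 1487.2 kN.
Block shear: shear path 2×[57+3×95] = 2×342 mm, A_gv = 4104, A_nv = 2×(342 − 3.5×32)×6 = 2760 mm²; tension across gage: (200 − 2×32)×6 = 816 mm². R_n = min(0.6×450×2760, 0.6×350×4104) + 1.0×450×816 = min(745.2, 861.84) + 367.2 = 1112.4 kN. φR_n = 0.75 × 1112.4 = 834.3 kN.
Governing: min(2983.6, 1487.2, 834.3) = 834.3 kN → block shear.

834.3 kN (block shear governs)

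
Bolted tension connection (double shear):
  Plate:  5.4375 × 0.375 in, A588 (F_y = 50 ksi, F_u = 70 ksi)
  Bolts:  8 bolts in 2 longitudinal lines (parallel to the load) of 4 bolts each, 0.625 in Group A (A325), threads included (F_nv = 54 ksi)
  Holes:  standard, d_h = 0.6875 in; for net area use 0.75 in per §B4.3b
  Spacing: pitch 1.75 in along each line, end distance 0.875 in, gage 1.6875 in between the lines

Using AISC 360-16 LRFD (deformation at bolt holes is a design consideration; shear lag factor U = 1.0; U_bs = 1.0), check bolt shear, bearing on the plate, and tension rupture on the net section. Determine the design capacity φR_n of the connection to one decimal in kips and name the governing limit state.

77.5 kips (net-section rupture governs)

Bolt shear: A_b = π(0.625)²/4 = 0.3068 in². φR_n = 0.75 × 54 × 0.3068 × 8 × 2 = 198.8 kips.
Bearing (0.375 in plate, F_u = 70 ksi): end bolts L_c = 0.875 − 0.6875/2 = 0.53125, R_n = min(1.2×0.53125×0.375×70, 2.4×0.625×0.375×70) = 16.734 kips/bolt; interior L_c = 1.75 − 0.6875 = 1.0625, R_n = 33.469 kips/bolt. φR_n = 0.75 × (2×16.734 + 6×33.469) = 175.7 kips.
Tension rupture (net): A_n = (5.4375 − 2×0.75)×0.375 = 1.4766 in² (U = 1.0, A_e = A_n). φR_n = 0.75 × 70 × 1.4766 = 77.5 kips.
Governing: min(198.8, 175.7, 77.5) = 77.5 kips → net-section rupture.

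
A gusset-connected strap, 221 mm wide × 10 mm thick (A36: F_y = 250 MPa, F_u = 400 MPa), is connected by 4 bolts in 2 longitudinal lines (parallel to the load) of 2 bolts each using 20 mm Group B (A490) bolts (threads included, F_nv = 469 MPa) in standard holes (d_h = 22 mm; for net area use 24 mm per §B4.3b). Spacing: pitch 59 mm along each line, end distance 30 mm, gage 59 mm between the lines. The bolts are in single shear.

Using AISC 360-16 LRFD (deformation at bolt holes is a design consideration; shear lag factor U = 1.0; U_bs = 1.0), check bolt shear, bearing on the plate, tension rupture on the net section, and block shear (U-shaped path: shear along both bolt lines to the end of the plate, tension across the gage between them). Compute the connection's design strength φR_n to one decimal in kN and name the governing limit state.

295.8 kN (block shear governs)

Bolt shear: A_b = π(20)²/4 = 314.16 mm². φR_n = 0.75 × 469 × 314.16 × 4 × 1 = 442.0 kN.
Bearing (10 mm plate, F_u = 400 MPa): end bolts L_c = 30 − 22/2 = 19, R_n = min(1.2×19×10×400, 2.4×20×10×400) = 91.2 kN/bolt; interior L_c = 59 − 22 = 37, R_n = 177.6 kN/bolt. φR_n = 0.75 × (2×91.2 + 2×177.6) = 403.2 kN.
Tension rupture (net): A_n = (221 − 2×24)×10 = 1730 mm² (U = 1.0, A_e = A_n). φR_n = 0.75 × 400 × 1730 = 519.0 kN.
Block shear: shear path 2×[30+1×59] = 2×89 mm, A_gv = 1780, A_nv = 2×(89 − 1.5×24)×10 = 1060 mm²; tension across gage: (59 − 1×24)×10 = 350 mm². R_n = min(0.6×400×1060, 0.6×250×1780) + 1.0×400×350 = min(254.4, 267) + 140 = 394.4 kN. φR_n = 0.75 × 394.4 = 295.8 kN.
Governing: min(442.0, 403.2, 519.0, 295.8) = 295.8 kN → block shear.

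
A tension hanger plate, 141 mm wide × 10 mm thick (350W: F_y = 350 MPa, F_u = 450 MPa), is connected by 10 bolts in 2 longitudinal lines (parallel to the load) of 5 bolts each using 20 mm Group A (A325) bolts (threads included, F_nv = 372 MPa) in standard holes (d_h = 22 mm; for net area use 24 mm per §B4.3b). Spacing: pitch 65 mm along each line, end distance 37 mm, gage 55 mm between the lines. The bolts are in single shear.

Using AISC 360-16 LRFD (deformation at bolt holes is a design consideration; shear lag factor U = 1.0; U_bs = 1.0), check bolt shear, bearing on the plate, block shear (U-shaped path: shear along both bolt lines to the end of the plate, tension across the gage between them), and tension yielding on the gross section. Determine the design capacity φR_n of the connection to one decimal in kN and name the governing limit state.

Bolt shear: A_b = π(20)²/4 = 314.16 mm². φR_n = 0.75 × 372 × 314.16 × 10 × 1 = 876.5 kN.
Bearing (10 mm plate, F_u = 450 MPa): end bolts L_c = 37 − 22/2 = 26, R_n = min(1.2×26×10×450, 2.4×20×10×450) = 140.4 kN/bolt; interior L_c = 65 − 22 = 43, R_n = 216 kN/bolt. φR_n = 0.75 × (2×140.4 + 8×216) = 1506.6 kN.
Block shear: shear path 2×[37+4×65] = 2×297 mm, A_gv = 5940, A_nv = 2×(297 − 4.5×24)×10 = 3780 mm²; tension across gage: (55 − 1×24)×10 = 310 mm². R_n = min(0.6×450×3780, 0.6×350×5940) + 1.0×450×310 = min(1020.6, 1247.4) + 139.5 = 1160.1 kN. φR_n = 0.75 × 1160.1 = 870.1 kN.
Tension yield (gross): A_g = 141×10 = 1410 mm². φR_n = 0.90 × 350 × 1410 = 444.2 kN.
Governing: min(876.5, 1506.6, 870.1, 444.2) = 444.2 kN → gross-section yield.

444.2 kN (gross-section yield governs)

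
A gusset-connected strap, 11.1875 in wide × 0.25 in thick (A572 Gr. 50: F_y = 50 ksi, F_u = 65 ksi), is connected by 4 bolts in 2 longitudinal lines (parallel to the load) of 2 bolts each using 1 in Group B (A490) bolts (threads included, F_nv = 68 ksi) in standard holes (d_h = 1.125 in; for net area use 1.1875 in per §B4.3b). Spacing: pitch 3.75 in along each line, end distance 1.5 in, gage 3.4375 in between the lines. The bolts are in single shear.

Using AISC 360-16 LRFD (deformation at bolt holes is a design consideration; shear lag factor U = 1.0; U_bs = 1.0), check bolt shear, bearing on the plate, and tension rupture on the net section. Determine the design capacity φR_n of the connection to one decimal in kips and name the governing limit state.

85.9 kips (bearing governs)

Bolt shear: A_b = π(1)²/4 = 0.7854 in². φR_n = 0.75 × 68 × 0.7854 × 4 × 1 = 160.2 kips.
Bearing (0.25 in plate, F_u = 65 ksi): end bolts L_c = 1.5 − 1.125/2 = 0.9375, R_n = min(1.2×0.9375×0.25×65, 2.4×1×0.25×65) = 18.281 kips/bolt; interior L_c = 3.75 − 1.125 = 2.625, R_n = 39 kips/bolt. φR_n = 0.75 × (2×18.281 + 2×39) = 85.9 kips.
Tension rupture (net): A_n = (11.1875 − 2×1.1875)×0.25 = 2.2031 in² (U = 1.0, A_e = A_n). φR_n = 0.75 × 65 × 2.2031 = 107.4 kips.
Governing: min(160.2, 85.9, 107.4) = 85.9 kips → bearing.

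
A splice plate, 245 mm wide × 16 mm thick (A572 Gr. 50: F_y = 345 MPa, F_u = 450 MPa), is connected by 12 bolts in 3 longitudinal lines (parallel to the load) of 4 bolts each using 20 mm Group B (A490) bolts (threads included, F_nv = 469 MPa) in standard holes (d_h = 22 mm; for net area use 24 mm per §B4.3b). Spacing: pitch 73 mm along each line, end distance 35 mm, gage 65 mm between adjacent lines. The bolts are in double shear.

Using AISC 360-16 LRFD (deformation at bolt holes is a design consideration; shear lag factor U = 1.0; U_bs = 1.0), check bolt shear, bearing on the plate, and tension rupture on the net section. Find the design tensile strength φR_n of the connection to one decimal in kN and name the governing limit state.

934.2 kN (net-section rupture governs)

Bolt shear: A_b = π(20)²/4 = 314.16 mm². φR_n = 0.75 × 469 × 314.16 × 12 × 2 = 2652.1 kN.
Bearing (16 mm plate, F_u = 450 MPa): end bolts L_c = 35 − 22/2 = 24, R_n = min(1.2×24×16×450, 2.4×20×16×450) = 207.36 kN/bolt; interior L_c = 73 − 22 = 51, R_n = 345.6 kN/bolt. φR_n = 0.75 × (3×207.36 + 9×345.6) = 2799.4 kN.
Tension rupture (net): A_n = (245 − 3×24)×16 = 2768 mm² (U = 1.0, A_e = A_n). φR_n = 0.75 × 450 × 2768 = 934.2 kN.
Governing: min(2652.1, 2799.4, 934.2) = 934.2 kN → net-section rupture.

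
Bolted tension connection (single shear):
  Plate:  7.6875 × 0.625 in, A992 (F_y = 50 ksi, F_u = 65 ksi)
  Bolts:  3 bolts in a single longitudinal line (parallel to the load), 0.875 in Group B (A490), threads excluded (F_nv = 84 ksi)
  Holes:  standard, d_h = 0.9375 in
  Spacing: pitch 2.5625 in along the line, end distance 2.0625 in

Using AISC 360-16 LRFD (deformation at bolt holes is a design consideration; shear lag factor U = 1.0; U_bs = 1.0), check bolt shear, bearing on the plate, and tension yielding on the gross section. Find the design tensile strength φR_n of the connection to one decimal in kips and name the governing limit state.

Bolt shear: A_b = π(0.875)²/4 = 0.60132 in². φR_n = 0.75 × 84 × 0.60132 × 3 × 1 = 113.6 kips.
Bearing (0.625 in plate, F_u = 65 ksi): end bolts L_c = 2.0625 − 0.9375/2 = 1.59375, R_n = min(1.2×1.59375×0.625×65, 2.4×0.875×0.625×65) = 77.695 kips/bolt; interior L_c = 2.5625 − 0.9375 = 1.625, R_n = 79.219 kips/bolt. φR_n = 0.75 × (1×77.695 + 2×79.219) = 177.1 kips.
Tension yield (gross): A_g = 7.6875×0.625 = 4.8047 in². φR_n = 0.90 × 50 × 4.8047 = 216.2 kips.
Governing: min(113.6, 177.1, 216.2) = 113.6 kips → bolt shear.

113.6 kips (bolt shear governs)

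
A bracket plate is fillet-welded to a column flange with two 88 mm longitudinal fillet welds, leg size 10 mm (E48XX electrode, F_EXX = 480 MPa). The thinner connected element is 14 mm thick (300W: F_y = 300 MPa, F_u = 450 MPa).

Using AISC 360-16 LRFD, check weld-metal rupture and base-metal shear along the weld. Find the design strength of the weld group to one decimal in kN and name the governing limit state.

Weld metal: throat = 0.707×10 = 7.07 mm, L = 2×88 = 176 mm. φR_n = 0.75 × 0.6 × 480 × 7.07 × 176 = 268.8 kN.
Base metal shear (14 mm plate): yield φR_n = 1.0×0.6×300×14×176 = 443.5 kN; rupture φR_n = 0.75×0.6×450×14×176 = 499.0 kN; take 443.5 kN (yield).
Governing: min(268.8, 443.5) = 268.8 kN → weld metal.

268.8 kN (weld metal governs)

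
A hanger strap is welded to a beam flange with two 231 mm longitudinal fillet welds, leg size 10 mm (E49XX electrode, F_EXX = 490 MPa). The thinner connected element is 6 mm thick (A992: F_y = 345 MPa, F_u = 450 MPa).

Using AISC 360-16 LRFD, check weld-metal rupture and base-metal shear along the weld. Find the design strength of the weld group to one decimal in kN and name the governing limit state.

Weld metal: throat = 0.707×10 = 7.07 mm, L = 2×231 = 462 mm. φR_n = 0.75 × 0.6 × 490 × 7.07 × 462 = 720.2 kN.
Base metal shear (6 mm plate): yield φR_n = 1.0×0.6×345×6×462 = 573.8 kN; rupture φR_n = 0.75×0.6×450×6×462 = 561.3 kN; take 561.3 kN (rupture).
Governing: min(720.2, 561.3) = 561.3 kN → base-metal shear.

561.3 kN (base-metal shear governs)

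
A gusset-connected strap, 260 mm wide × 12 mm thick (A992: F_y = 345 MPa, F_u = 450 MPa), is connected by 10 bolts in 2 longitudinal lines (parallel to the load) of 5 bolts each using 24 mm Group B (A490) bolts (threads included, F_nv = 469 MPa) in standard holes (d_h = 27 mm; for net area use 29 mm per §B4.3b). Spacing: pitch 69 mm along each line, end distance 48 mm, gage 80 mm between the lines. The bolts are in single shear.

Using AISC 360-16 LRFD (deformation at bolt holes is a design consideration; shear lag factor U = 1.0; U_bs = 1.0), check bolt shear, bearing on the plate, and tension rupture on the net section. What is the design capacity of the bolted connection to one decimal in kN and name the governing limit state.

818.1 kN (net-section rupture governs)

Bolt shear: A_b = π(24)²/4 = 452.39 mm². φR_n = 0.75 × 469 × 452.39 × 10 × 1 = 1591.3 kN.
Bearing (12 mm plate, F_u = 450 MPa): end bolts L_c = 48 − 27/2 = 34.5, R_n = min(1.2×34.5×12×450, 2.4×24×12×450) = 223.56 kN/bolt; interior L_c = 69 − 27 = 42, R_n = 272.16 kN/bolt. φR_n = 0.75 × (2×223.56 + 8×272.16) = 1968.3 kN.
Tension rupture (net): A_n = (260 − 2×29)×12 = 2424 mm² (U = 1.0, A_e = A_n). φR_n = 0.75 × 450 × 2424 = 818.1 kN.
Governing: min(1591.3, 1968.3, 818.1) = 818.1 kN → net-section rupture.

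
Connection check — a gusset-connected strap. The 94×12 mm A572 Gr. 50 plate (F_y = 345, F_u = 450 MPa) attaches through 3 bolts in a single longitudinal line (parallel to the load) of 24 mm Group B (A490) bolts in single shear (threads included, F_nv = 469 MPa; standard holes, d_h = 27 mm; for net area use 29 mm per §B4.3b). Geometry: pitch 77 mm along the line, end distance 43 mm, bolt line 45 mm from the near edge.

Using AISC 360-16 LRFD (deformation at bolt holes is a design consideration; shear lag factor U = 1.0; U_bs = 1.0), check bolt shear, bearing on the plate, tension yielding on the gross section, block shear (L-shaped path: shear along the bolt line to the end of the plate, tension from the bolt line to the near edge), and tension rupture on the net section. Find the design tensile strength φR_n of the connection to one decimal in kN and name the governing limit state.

Bolt shear: A_b = π(24)²/4 = 452.39 mm². φR_n = 0.75 × 469 × 452.39 × 3 × 1 = 477.4 kN.
Bearing (12 mm plate, F_u = 450 MPa): end bolts L_c = 43 − 27/2 = 29.5, R_n = min(1.2×29.5×12×450, 2.4×24×12×450) = 191.16 kN/bolt; interior L_c = 77 − 27 = 50, R_n = 311.04 kN/bolt. φR_n = 0.75 × (1×191.16 + 2×311.04) = 609.9 kN.
Tension yield (gross): A_g = 94×12 = 1128 mm². φR_n = 0.90 × 345 × 1128 = 350.2 kN.
Block shear: shear path 1×[43+2×77] = 1×197 mm, A_gv = 2364, A_nv = 1×(197 − 2.5×29)×12 = 1494 mm²; tension to near edge: (45 − 0.5×29)×12 = 366 mm². R_n = min(0.6×450×1494, 0.6×345×2364) + 1.0×450×366 = min(403.38, 489.35) + 164.7 = 568.08 kN. φR_n = 0.75 × 568.08 = 426.1 kN.
Tension rupture (net): A_n = (94 − 1×29)×12 = 780 mm² (U = 1.0, A_e = A_n). φR_n = 0.75 × 450 × 780 = 263.3 kN.
Governing: min(477.4, 609.9, 350.2, 426.1, 263.3) = 263.3 kN → net-section rupture.

263.3 kN (net-section rupture governs)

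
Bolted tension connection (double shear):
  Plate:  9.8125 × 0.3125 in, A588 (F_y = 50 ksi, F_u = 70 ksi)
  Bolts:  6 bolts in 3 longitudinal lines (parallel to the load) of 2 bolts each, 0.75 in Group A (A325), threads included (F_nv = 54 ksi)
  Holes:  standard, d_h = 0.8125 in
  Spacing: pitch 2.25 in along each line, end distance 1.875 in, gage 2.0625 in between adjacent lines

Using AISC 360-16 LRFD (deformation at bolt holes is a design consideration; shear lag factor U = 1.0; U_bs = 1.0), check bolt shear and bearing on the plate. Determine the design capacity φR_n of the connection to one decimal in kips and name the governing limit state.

171.7 kips (bearing governs)

Bolt shear: A_b = π(0.75)²/4 = 0.44179 in². φR_n = 0.75 × 54 × 0.44179 × 6 × 2 = 214.7 kips.
Bearing (0.3125 in plate, F_u = 70 ksi): end bolts L_c = 1.875 − 0.8125/2 = 1.46875, R_n = min(1.2×1.46875×0.3125×70, 2.4×0.75×0.3125×70) = 38.555 kips/bolt; interior L_c = 2.25 − 0.8125 = 1.4375, R_n = 37.734 kips/bolt. φR_n = 0.75 × (3×38.555 + 3×37.734) = 171.7 kips.
Governing: min(214.7, 171.7) = 171.7 kips → bearing.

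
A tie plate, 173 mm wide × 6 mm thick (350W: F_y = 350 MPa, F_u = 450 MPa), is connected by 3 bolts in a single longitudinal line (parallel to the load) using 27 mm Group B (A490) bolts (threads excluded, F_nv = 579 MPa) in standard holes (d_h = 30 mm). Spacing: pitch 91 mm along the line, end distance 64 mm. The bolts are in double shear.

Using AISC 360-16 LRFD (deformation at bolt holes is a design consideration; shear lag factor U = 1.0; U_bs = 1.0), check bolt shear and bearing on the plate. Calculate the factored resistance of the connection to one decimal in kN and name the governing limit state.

381.5 kN (bearing governs)

Bolt shear: A_b = π(27)²/4 = 572.56 mm². φR_n = 0.75 × 579 × 572.56 × 3 × 2 = 1491.8 kN.
Bearing (6 mm plate, F_u = 450 MPa): end bolts L_c = 64 − 30/2 = 49, R_n = min(1.2×49×6×450, 2.4×27×6×450) = 158.76 kN/bolt; interior L_c = 91 − 30 = 61, R_n = 174.96 kN/bolt. φR_n = 0.75 × (1×158.76 + 2×174.96) = 381.5 kN.
Governing: min(1491.8, 381.5) = 381.5 kN → bearing.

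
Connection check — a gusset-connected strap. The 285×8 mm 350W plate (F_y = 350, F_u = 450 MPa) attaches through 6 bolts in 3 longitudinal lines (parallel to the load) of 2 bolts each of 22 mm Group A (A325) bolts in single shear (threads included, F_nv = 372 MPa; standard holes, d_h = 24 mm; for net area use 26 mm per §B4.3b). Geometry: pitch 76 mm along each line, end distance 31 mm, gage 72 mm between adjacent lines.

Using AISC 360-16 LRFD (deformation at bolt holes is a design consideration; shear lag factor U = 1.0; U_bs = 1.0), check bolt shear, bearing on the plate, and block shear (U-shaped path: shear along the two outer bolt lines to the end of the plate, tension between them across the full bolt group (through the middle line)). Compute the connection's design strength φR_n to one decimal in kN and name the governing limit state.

Bolt shear: A_b = π(22)²/4 = 380.13 mm². φR_n = 0.75 × 372 × 380.13 × 6 × 1 = 636.3 kN.
Bearing (8 mm plate, F_u = 450 MPa): end bolts L_c = 31 − 24/2 = 19, R_n = min(1.2×19×8×450, 2.4×22×8×450) = 82.08 kN/bolt; interior L_c = 76 − 24 = 52, R_n = 190.08 kN/bolt. φR_n = 0.75 × (3×82.08 + 3×190.08) = 612.4 kN.
Block shear: shear path 2×[31+1×76] = 2×107 mm, A_gv = 1712, A_nv = 2×(107 − 1.5×26)×8 = 1088 mm²; tension across gage: (144 − 2×26)×8 = 736 mm². R_n = min(0.6×450×1088, 0.6×350×1712) + 1.0×450×736 = min(293.76, 359.52) + 331.2 = 624.96 kN. φR_n = 0.75 × 624.96 = 468.7 kN.
Governing: min(636.3, 612.4, 468.7) = 468.7 kN → block shear.

468.7 kN (block shear governs)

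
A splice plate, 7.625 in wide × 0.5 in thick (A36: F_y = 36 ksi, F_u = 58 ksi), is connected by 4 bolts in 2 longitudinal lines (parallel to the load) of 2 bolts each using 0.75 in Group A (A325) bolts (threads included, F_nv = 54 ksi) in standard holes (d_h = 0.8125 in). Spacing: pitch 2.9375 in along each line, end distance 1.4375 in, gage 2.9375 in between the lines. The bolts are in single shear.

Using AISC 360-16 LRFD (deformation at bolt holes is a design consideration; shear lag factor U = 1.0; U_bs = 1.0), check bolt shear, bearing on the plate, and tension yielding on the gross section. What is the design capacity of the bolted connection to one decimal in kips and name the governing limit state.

71.6 kips (bolt shear governs)

Bolt shear: A_b = π(0.75)²/4 = 0.44179 in². φR_n = 0.75 × 54 × 0.44179 × 4 × 1 = 71.6 kips.
Bearing (0.5 in plate, F_u = 58 ksi): end bolts L_c = 1.4375 − 0.8125/2 = 1.03125, R_n = min(1.2×1.03125×0.5×58, 2.4×0.75×0.5×58) = 35.888 kips/bolt; interior L_c = 2.9375 − 0.8125 = 2.125, R_n = 52.2 kips/bolt. φR_n = 0.75 × (2×35.888 + 2×52.2) = 132.1 kips.
Tension yield (gross): A_g = 7.625×0.5 = 3.8125 in². φR_n = 0.90 × 36 × 3.8125 = 123.5 kips.
Governing: min(71.6, 132.1, 123.5) = 71.6 kips → bolt shear.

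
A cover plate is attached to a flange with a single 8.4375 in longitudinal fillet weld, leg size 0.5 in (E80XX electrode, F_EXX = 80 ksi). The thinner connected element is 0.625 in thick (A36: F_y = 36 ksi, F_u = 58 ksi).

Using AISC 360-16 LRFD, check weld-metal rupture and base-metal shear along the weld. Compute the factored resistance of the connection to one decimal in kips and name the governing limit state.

107.4 kips (weld metal governs)

Weld metal: throat = 0.707×0.5 = 0.3535 in, L = 8.4375 in. φR_n = 0.75 × 0.6 × 80 × 0.3535 × 8.4375 = 107.4 kips.
Base metal shear (0.625 in plate): yield φR_n = 1.0×0.6×36×0.625×8.4375 = 113.9 kips; rupture φR_n = 0.75×0.6×58×0.625×8.4375 = 137.6 kips; take 113.9 kips (yield).
Governing: min(107.4, 113.9) = 107.4 kips → weld metal.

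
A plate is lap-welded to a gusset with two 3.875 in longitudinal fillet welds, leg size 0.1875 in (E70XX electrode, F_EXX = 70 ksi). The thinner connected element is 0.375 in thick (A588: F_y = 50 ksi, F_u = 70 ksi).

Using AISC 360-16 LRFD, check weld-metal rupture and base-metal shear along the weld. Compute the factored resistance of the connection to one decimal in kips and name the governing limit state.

32.4 kips (weld metal governs)

Weld metal: throat = 0.707×0.1875 = 0.13256 in, L = 2×3.875 = 7.75 in. φR_n = 0.75 × 0.6 × 70 × 0.13256 × 7.75 = 32.4 kips.
Base metal shear (0.375 in plate): yield φR_n = 1.0×0.6×50×0.375×7.75 = 87.2 kips; rupture φR_n = 0.75×0.6×70×0.375×7.75 = 91.5 kips; take 87.2 kips (yield).
Governing: min(32.4, 87.2) = 32.4 kips → weld metal.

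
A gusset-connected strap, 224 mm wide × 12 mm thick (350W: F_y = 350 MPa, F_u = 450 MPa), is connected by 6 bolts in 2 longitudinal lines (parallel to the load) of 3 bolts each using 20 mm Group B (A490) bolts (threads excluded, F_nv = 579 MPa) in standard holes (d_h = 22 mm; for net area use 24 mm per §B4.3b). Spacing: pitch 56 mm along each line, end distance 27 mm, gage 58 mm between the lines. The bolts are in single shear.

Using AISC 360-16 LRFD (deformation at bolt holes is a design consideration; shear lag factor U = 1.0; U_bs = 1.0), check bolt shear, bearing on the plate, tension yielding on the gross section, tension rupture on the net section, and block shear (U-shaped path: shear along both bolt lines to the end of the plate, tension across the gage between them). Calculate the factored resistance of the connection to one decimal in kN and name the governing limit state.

521.6 kN (block shear governs)

Bolt shear: A_b = π(20)²/4 = 314.16 mm². φR_n = 0.75 × 579 × 314.16 × 6 × 1 = 818.5 kN.
Bearing (12 mm plate, F_u = 450 MPa): end bolts L_c = 27 − 22/2 = 16, R_n = min(1.2×16×12×450, 2.4×20×12×450) = 103.68 kN/bolt; interior L_c = 56 − 22 = 34, R_n = 220.32 kN/bolt. φR_n = 0.75 × (2×103.68 + 4×220.32) = 816.5 kN.
Tension yield (gross): A_g = 224×12 = 2688 mm². φR_n = 0.90 × 350 × 2688 = 846.7 kN.
Tension rupture (net): A_n = (224 − 2×24)×12 = 2112 mm² (U = 1.0, A_e = A_n). φR_n = 0.75 × 450 × 2112 = 712.8 kN.
Block shear: shear path 2×[27+2×56] = 2×139 mm, A_gv = 3336, A_nv = 2×(139 − 2.5×24)×12 = 1896 mm²; tension across gage: (58 − 1×24)×12 = 408 mm². R_n = min(0.6×450×1896, 0.6×350×3336) + 1.0×450×408 = min(511.92, 700.56) + 183.6 = 695.52 kN. φR_n = 0.75 × 695.52 = 521.6 kN.
Governing: min(818.5, 816.5, 846.7, 712.8, 521.6) = 521.6 kN → block shear.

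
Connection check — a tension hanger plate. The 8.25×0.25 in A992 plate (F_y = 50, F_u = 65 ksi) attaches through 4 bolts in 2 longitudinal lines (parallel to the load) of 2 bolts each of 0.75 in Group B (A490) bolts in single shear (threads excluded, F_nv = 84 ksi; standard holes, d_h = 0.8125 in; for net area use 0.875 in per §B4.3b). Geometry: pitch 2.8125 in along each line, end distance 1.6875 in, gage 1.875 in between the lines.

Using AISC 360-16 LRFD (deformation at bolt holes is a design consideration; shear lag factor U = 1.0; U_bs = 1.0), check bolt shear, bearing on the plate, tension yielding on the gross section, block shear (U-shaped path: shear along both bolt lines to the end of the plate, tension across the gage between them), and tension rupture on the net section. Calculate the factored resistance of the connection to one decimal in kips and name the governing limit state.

Bolt shear: A_b = π(0.75)²/4 = 0.44179 in². φR_n = 0.75 × 84 × 0.44179 × 4 × 1 = 111.3 kips.
Bearing (0.25 in plate, F_u = 65 ksi): end bolts L_c = 1.6875 − 0.8125/2 = 1.28125, R_n = min(1.2×1.28125×0.25×65, 2.4×0.75×0.25×65) = 24.984 kips/bolt; interior L_c = 2.8125 − 0.8125 = 2, R_n = 29.25 kips/bolt. φR_n = 0.75 × (2×24.984 + 2×29.25) = 81.4 kips.
Tension yield (gross): A_g = 8.25×0.25 = 2.0625 in². φR_n = 0.90 × 50 × 2.0625 = 92.8 kips.
Block shear: shear path 2×[1.6875+1×2.8125] = 2×4.5 in, A_gv = 2.25, A_nv = 2×(4.5 − 1.5×0.875)×0.25 = 1.5938 in²; tension across gage: (1.875 − 1×0.875)×0.25 = 0.25 in². R_n = min(0.6×65×1.5938, 0.6×50×2.25) + 1.0×65×0.25 = min(62.158, 67.5) + 16.25 = 78.408 kips. φR_n = 0.75 × 78.408 = 58.8 kips.
Tension rupture (net): A_n = (8.25 − 2×0.875)×0.25 = 1.625 in² (U = 1.0, A_e = A_n). φR_n = 0.75 × 65 × 1.625 = 79.2 kips.
Governing: min(111.3, 81.4, 92.8, 58.8, 79.2) = 58.8 kips → block shear.

58.8 kips (block shear governs)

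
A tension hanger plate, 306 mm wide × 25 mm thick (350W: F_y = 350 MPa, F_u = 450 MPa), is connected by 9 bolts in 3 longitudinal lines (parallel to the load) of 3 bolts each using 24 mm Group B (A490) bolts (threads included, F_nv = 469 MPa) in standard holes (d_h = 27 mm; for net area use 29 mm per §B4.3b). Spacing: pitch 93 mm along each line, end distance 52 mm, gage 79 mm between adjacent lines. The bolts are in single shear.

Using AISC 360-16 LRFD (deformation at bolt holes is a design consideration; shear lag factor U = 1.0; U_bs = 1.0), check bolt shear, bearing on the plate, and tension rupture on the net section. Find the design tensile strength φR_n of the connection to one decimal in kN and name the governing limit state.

Bolt shear: A_b = π(24)²/4 = 452.39 mm². φR_n = 0.75 × 469 × 452.39 × 9 × 1 = 1432.2 kN.
Bearing (25 mm plate, F_u = 450 MPa): end bolts L_c = 52 − 27/2 = 38.5, R_n = min(1.2×38.5×25×450, 2.4×24×25×450) = 519.75 kN/bolt; interior L_c = 93 − 27 = 66, R_n = 648 kN/bolt. φR_n = 0.75 × (3×519.75 + 6×648) = 4085.4 kN.
Tension rupture (net): A_n = (306 − 3×29)×25 = 5475 mm² (U = 1.0, A_e = A_n). φR_n = 0.75 × 450 × 5475 = 1847.8 kN.
Governing: min(1432.2, 4085.4, 1847.8) = 1432.2 kN → bolt shear.

1432.2 kN (bolt shear governs)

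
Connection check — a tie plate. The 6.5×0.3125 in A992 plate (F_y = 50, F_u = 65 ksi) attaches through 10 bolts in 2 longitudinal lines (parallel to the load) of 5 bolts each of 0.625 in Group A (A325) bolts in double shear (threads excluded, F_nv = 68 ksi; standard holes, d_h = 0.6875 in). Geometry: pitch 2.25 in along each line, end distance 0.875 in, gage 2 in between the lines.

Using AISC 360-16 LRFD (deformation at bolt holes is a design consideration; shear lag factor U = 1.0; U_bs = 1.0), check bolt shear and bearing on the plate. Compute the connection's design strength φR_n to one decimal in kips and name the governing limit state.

Bolt shear: A_b = π(0.625)²/4 = 0.3068 in². φR_n = 0.75 × 68 × 0.3068 × 10 × 2 = 312.9 kips.
Bearing (0.3125 in plate, F_u = 65 ksi): end bolts L_c = 0.875 − 0.6875/2 = 0.53125, R_n = min(1.2×0.53125×0.3125×65, 2.4×0.625×0.3125×65) = 12.949 kips/bolt; interior L_c = 2.25 − 0.6875 = 1.5625, R_n = 30.469 kips/bolt. φR_n = 0.75 × (2×12.949 + 8×30.469) = 202.2 kips.
Governing: min(312.9, 202.2) = 202.2 kips → bearing.

202.2 kips (bearing governs)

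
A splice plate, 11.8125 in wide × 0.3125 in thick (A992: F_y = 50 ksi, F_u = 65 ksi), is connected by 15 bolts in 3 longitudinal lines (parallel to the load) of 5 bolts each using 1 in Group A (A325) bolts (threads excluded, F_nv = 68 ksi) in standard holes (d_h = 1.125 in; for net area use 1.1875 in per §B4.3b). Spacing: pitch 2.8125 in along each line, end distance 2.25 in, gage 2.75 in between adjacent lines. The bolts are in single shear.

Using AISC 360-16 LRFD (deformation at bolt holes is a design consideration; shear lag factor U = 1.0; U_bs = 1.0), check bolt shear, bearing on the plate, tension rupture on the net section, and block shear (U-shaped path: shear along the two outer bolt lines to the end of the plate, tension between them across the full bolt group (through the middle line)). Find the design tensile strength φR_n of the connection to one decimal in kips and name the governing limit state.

125.7 kips (net-section rupture governs)

Bolt shear: A_b = π(1)²/4 = 0.7854 in². φR_n = 0.75 × 68 × 0.7854 × 15 × 1 = 600.8 kips.
Bearing (0.3125 in plate, F_u = 65 ksi): end bolts L_c = 2.25 − 1.125/2 = 1.6875, R_n = min(1.2×1.6875×0.3125×65, 2.4×1×0.3125×65) = 41.133 kips/bolt; interior L_c = 2.8125 − 1.125 = 1.6875, R_n = 41.133 kips/bolt. φR_n = 0.75 × (3×41.133 + 12×41.133) = 462.7 kips.
Tension rupture (net): A_n = (11.8125 − 3×1.1875)×0.3125 = 2.5781 in² (U = 1.0, A_e = A_n). φR_n = 0.75 × 65 × 2.5781 = 125.7 kips.
Block shear: shear path 2×[2.25+4×2.8125] = 2×13.5 in, A_gv = 8.4375, A_nv = 2×(13.5 − 4.5×1.1875)×0.3125 = 5.0977 in²; tension across gage: (5.5 − 2×1.1875)×0.3125 = 0.97656 in². R_n = min(0.6×65×5.0977, 0.6×50×8.4375) + 1.0×65×0.97656 = min(198.81, 253.13) + 63.476 = 262.29 kips. φR_n = 0.75 × 262.29 = 196.7 kips.
Governing: min(600.8, 462.7, 125.7, 196.7) = 125.7 kips → net-section rupture.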